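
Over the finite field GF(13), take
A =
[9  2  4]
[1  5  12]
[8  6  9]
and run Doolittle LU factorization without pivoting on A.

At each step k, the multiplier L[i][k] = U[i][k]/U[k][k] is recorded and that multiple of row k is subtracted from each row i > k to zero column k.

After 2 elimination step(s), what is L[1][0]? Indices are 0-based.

k=0: U[0][0]=9
  eliminate (1,0): mult=3, new row 1: (0, 12, 0); set L[1][0]=3
  eliminate (2,0): mult=11, new row 2: (0, 10, 4); set L[2][0]=11
k=1: U[1][1]=12
  eliminate (2,1): mult=3, new row 2: (0, 0, 4); set L[2][1]=3

L[1][0] = 3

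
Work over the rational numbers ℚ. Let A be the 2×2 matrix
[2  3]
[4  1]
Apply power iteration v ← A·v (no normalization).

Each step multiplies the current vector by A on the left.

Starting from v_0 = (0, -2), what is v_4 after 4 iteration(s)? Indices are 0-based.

v_4 = (-522, -554)

v_0 = (0, -2).
v_1 = A·v_0 = (-6, -2).
v_2 = A·v_1 = (-18, -26).
v_3 = A·v_2 = (-114, -98).
v_4 = A·v_3 = (-522, -554).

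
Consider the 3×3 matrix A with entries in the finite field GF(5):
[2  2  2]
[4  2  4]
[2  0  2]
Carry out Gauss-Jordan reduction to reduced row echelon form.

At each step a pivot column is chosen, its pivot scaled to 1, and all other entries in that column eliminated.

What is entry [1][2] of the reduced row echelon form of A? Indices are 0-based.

pivot(0,0)=2: scale R0 → (1, 1, 1)
  clear (1,0): R1 −= (4)R0 → (0, 3, 0)
  clear (2,0): R2 −= (2)R0 → (0, 3, 0)
pivot(1,1)=3: scale R1 → (0, 1, 0)
  clear (0,1): R0 −= (1)R1 → (1, 0, 1)
  clear (2,1): R2 −= (3)R1 → (0, 0, 0)
col 2: no nonzero at/below row 2; advance.

M[1][2] = 0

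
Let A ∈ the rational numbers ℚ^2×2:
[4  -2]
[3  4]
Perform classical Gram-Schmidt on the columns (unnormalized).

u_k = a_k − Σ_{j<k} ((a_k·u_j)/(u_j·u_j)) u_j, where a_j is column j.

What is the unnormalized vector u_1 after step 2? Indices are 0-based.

u_1 = (-66/25, 88/25)

Step 1: u_0 = a_0 = (4, 3).
Step 2: u_1 = a_1 − (4/25)·u_0 = (-66/25, 88/25).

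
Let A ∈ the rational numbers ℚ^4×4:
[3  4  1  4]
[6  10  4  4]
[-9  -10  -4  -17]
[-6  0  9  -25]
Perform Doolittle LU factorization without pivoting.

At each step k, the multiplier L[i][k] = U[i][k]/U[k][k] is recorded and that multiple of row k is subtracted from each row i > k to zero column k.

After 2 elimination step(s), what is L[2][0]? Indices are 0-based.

L[2][0] = -3

k=0: U[0][0]=3
  eliminate (1,0): mult=2, new row 1: (0, 2, 2, -4); set L[1][0]=2
  eliminate (2,0): mult=-3, new row 2: (0, 2, -1, -5); set L[2][0]=-3
  eliminate (3,0): mult=-2, new row 3: (0, 8, 11, -17); set L[3][0]=-2
k=1: U[1][1]=2
  eliminate (2,1): mult=1, new row 2: (0, 0, -3, -1); set L[2][1]=1
  eliminate (3,1): mult=4, new row 3: (0, 0, 3, -1); set L[3][1]=4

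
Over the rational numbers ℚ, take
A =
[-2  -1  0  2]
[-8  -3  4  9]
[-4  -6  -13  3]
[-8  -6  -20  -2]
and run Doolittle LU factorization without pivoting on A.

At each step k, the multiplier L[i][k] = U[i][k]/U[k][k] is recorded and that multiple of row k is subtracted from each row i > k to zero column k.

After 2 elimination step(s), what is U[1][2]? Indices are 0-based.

U[1][2] = 4

[col 0] pivot -2
  R1 -= 4*R0 → (0, 1, 4, 1)  (L[1][0] := 4)
  R2 -= 2*R0 → (0, -4, -13, -1)  (L[2][0] := 2)
  R3 -= 4*R0 → (0, -2, -20, -10)  (L[3][0] := 4)
[col 1] pivot 1
  R2 -= -4*R1 → (0, 0, 3, 3)  (L[2][1] := -4)
  R3 -= -2*R1 → (0, 0, -12, -8)  (L[3][1] := -2)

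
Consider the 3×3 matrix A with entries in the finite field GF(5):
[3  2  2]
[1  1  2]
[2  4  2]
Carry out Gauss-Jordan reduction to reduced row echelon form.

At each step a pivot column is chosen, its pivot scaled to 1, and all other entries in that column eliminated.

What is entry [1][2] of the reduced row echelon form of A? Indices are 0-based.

[1] R0 /= 3  ⇒  (1, 4, 4)
     R1 -= 1·R0  ⇒  (0, 2, 3)
     R2 -= 2·R0  ⇒  (0, 1, 4)
[2] R1 /= 2  ⇒  (0, 1, 4)
     R0 -= 4·R1  ⇒  (1, 0, 3)
     R2 -= 1·R1  ⇒  (0, 0, 0)
column 2 empty below row 2

M[1][2] = 4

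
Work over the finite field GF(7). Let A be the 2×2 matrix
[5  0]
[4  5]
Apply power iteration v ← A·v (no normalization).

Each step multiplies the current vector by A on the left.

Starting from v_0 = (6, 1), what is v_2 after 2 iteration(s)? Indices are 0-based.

v_0 = (6, 1).
v_1 = A·v_0 = (2, 1).
v_2 = A·v_1 = (3, 6).

v_2 = (3, 6)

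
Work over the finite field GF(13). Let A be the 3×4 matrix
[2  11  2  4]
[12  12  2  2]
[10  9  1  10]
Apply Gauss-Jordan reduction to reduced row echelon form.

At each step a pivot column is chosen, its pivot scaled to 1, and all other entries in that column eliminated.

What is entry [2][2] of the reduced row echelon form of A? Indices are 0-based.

M[2][2] = 0

pivot(0,0)=2: scale R0 → (1, 12, 1, 2)
  clear (1,0): R1 −= (12)R0 → (0, 11, 3, 4)
  clear (2,0): R2 −= (10)R0 → (0, 6, 4, 3)
pivot(1,1)=11: scale R1 → (0, 1, 5, 11)
  clear (0,1): R0 −= (12)R1 → (1, 0, 6, 0)
  clear (2,1): R2 −= (6)R1 → (0, 0, 0, 2)
col 2: no nonzero at/below row 2; advance.
pivot(2,3)=2: scale R2 → (0, 0, 0, 1)
  clear (1,3): R1 −= (11)R2 → (0, 1, 5, 0)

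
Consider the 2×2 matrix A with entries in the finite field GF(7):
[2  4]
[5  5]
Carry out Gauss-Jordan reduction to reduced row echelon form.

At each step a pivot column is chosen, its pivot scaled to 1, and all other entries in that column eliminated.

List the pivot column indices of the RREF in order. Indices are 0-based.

step 1: normalize row 0 (÷2) = (1, 2)
  row 1: subtract 5×row0 = (0, 2)
step 2: normalize row 1 (÷2) = (0, 1)
  row 0: subtract 2×row1 = (1, 0)

pivot columns: 0, 1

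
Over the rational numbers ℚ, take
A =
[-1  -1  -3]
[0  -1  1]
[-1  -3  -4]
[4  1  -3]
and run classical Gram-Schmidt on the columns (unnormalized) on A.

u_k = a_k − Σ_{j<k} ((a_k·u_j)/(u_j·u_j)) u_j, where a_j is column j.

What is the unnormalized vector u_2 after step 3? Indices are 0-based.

u_2 = (-183/76, 195/76, -21/76, -51/76)

Step 1: u_0 = a_0 = (-1, 0, -1, 4).
Step 2: u_1 = a_1 − (4/9)·u_0 = (-5/9, -1, -23/9, -7/9).
Step 3: u_2 = a_2 − (-5/18)·u_0 − (119/76)·u_1 = (-183/76, 195/76, -21/76, -51/76).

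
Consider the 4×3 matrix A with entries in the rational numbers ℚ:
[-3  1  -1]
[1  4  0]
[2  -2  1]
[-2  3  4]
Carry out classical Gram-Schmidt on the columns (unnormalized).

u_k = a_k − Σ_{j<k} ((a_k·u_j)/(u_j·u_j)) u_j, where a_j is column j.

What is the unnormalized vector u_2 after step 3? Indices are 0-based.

Step 1: u_0 = a_0 = (-3, 1, 2, -2).
Step 2: u_1 = a_1 − (-1/2)·u_0 = (-1/2, 9/2, -1, 2).
Step 3: u_2 = a_2 − (-1/6)·u_0 − (5/17)·u_1 = (-23/17, -59/51, 83/51, 157/51).

u_2 = (-23/17, -59/51, 83/51, 157/51)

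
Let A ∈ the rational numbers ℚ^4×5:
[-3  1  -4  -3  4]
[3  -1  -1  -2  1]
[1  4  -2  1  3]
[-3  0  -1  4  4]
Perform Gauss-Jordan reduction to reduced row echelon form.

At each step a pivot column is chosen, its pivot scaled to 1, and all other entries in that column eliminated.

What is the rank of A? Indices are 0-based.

step 1: normalize row 0 (÷-3) = (1, -1/3, 4/3, 1, -4/3)
  row 1: subtract 3×row0 = (0, 0, -5, -5, 5)
  row 2: subtract 1×row0 = (0, 13/3, -10/3, 0, 13/3)
  row 3: subtract -3×row0 = (0, -1, 3, 7, 0)
step 2: exchange rows 1,2
step 2: normalize row 1 (÷13/3) = (0, 1, -10/13, 0, 1)
  row 0: subtract -1/3×row1 = (1, 0, 14/13, 1, -1)
  row 3: subtract -1×row1 = (0, 0, 29/13, 7, 1)
step 3: normalize row 2 (÷-5) = (0, 0, 1, 1, -1)
  row 0: subtract 14/13×row2 = (1, 0, 0, -1/13, 1/13)
  row 1: subtract -10/13×row2 = (0, 1, 0, 10/13, 3/13)
  row 3: subtract 29/13×row2 = (0, 0, 0, 62/13, 42/13)
step 4: normalize row 3 (÷62/13) = (0, 0, 0, 1, 21/31)
  row 0: subtract -1/13×row3 = (1, 0, 0, 0, 4/31)
  row 1: subtract 10/13×row3 = (0, 1, 0, 0, -9/31)
  row 2: subtract 1×row3 = (0, 0, 1, 0, -52/31)

rank = 4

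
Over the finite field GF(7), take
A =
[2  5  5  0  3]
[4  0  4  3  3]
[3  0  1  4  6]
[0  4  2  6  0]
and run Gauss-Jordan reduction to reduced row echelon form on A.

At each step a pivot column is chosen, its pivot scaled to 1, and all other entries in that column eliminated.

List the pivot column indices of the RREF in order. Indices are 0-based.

pivot(0,0)=2: scale R0 → (1, 6, 6, 0, 5)
  clear (1,0): R1 −= (4)R0 → (0, 4, 1, 3, 4)
  clear (2,0): R2 −= (3)R0 → (0, 3, 4, 4, 5)
pivot(1,1)=4: scale R1 → (0, 1, 2, 6, 1)
  clear (0,1): R0 −= (6)R1 → (1, 0, 1, 6, 6)
  clear (2,1): R2 −= (3)R1 → (0, 0, 5, 0, 2)
  clear (3,1): R3 −= (4)R1 → (0, 0, 1, 3, 3)
pivot(2,2)=5: scale R2 → (0, 0, 1, 0, 6)
  clear (0,2): R0 −= (1)R2 → (1, 0, 0, 6, 0)
  clear (1,2): R1 −= (2)R2 → (0, 1, 0, 6, 3)
  clear (3,2): R3 −= (1)R2 → (0, 0, 0, 3, 4)
pivot(3,3)=3: scale R3 → (0, 0, 0, 1, 6)
  clear (0,3): R0 −= (6)R3 → (1, 0, 0, 0, 6)
  clear (1,3): R1 −= (6)R3 → (0, 1, 0, 0, 2)

pivot columns: 0, 1, 2, 3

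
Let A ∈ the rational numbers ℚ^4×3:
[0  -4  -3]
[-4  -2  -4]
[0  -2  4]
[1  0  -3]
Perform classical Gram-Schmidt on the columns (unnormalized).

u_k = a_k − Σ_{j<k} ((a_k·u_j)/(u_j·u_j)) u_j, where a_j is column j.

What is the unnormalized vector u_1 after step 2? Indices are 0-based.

u_1 = (-4, -2/17, -2, -8/17)

Step 1: u_0 = a_0 = (0, -4, 0, 1).
Step 2: u_1 = a_1 − (8/17)·u_0 = (-4, -2/17, -2, -8/17).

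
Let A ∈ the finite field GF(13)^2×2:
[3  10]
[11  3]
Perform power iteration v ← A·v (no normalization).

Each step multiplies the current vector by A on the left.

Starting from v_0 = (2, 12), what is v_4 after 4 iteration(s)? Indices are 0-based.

v_0 = (2, 12).
v_1 = A·v_0 = (9, 6).
v_2 = A·v_1 = (9, 0).
v_3 = A·v_2 = (1, 8).
v_4 = A·v_3 = (5, 9).

v_4 = (5, 9)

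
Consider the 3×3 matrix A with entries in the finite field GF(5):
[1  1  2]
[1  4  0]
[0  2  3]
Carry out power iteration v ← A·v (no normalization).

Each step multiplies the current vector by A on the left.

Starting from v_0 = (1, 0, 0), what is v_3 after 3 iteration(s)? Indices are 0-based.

v_3 = (1, 2, 1)

v_0 = (1, 0, 0).
v_1 = A·v_0 = (1, 1, 0).
v_2 = A·v_1 = (2, 0, 2).
v_3 = A·v_2 = (1, 2, 1).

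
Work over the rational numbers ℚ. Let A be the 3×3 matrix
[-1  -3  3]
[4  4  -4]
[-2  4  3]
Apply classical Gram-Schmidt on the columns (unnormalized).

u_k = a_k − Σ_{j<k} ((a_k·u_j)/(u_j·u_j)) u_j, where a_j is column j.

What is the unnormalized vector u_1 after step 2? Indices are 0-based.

u_1 = (-52/21, 40/21, 106/21)

Step 1: u_0 = a_0 = (-1, 4, -2).
Step 2: u_1 = a_1 − (11/21)·u_0 = (-52/21, 40/21, 106/21).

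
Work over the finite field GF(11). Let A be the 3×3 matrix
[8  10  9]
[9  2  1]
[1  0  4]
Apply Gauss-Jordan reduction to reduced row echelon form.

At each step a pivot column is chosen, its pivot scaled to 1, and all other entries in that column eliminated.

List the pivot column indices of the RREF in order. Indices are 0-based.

step 1: normalize row 0 (÷8) = (1, 4, 8)
  row 1: subtract 9×row0 = (0, 10, 6)
  row 2: subtract 1×row0 = (0, 7, 7)
step 2: normalize row 1 (÷10) = (0, 1, 5)
  row 0: subtract 4×row1 = (1, 0, 10)
  row 2: subtract 7×row1 = (0, 0, 5)
step 3: normalize row 2 (÷5) = (0, 0, 1)
  row 0: subtract 10×row2 = (1, 0, 0)
  row 1: subtract 5×row2 = (0, 1, 0)

pivot columns: 0, 1, 2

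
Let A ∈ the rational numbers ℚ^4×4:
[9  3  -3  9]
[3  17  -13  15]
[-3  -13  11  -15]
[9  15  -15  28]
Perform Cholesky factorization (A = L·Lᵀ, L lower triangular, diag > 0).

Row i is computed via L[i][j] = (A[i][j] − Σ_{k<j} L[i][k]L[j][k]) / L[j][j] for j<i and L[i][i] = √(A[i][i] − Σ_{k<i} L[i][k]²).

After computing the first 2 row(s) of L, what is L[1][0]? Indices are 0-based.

Step 1: L[0][0] = √(9) = 3.
  L[1][0] = (3) / L[0][0] = 1.
Step 2: L[1][1] = √(16) = 4.

L[1][0] = 1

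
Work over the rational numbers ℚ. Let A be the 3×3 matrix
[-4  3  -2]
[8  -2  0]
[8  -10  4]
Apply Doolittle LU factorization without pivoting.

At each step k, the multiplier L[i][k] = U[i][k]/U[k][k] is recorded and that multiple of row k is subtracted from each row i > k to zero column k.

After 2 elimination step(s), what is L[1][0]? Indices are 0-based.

[col 0] pivot -4
  R1 -= -2*R0 → (0, 4, -4)  (L[1][0] := -2)
  R2 -= -2*R0 → (0, -4, 0)  (L[2][0] := -2)
[col 1] pivot 4
  R2 -= -1*R1 → (0, 0, -4)  (L[2][1] := -1)

L[1][0] = -2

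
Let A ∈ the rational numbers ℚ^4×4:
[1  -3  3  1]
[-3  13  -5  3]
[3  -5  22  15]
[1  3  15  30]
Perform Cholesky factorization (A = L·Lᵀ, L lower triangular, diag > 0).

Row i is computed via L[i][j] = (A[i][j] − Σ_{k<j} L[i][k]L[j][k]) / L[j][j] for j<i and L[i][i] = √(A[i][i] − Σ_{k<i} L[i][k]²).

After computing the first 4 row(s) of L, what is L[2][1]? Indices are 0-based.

Step 1: L[0][0] = √(1) = 1.
  L[1][0] = (-3) / L[0][0] = -3.
Step 2: L[1][1] = √(4) = 2.
  L[2][0] = (3) / L[0][0] = 3.
  L[2][1] = (4) / L[1][1] = 2.
Step 3: L[2][2] = √(9) = 3.
  L[3][0] = (1) / L[0][0] = 1.
  L[3][1] = (6) / L[1][1] = 3.
  L[3][2] = (6) / L[2][2] = 2.
Step 4: L[3][3] = √(16) = 4.

L[2][1] = 2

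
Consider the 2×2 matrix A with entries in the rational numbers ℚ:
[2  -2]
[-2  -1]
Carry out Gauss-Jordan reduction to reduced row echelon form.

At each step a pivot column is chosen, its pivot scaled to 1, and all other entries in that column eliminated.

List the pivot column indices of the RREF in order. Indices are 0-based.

pivot columns: 0, 1

pivot(0,0)=2: scale R0 → (1, -1)
  clear (1,0): R1 −= (-2)R0 → (0, -3)
pivot(1,1)=-3: scale R1 → (0, 1)
  clear (0,1): R0 −= (-1)R1 → (1, 0)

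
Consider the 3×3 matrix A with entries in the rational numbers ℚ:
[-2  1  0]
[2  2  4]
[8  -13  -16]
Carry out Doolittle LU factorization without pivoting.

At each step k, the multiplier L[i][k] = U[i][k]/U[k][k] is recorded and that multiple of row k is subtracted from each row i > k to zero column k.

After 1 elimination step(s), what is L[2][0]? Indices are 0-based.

Step 1: pivot at (0,0) is -2.
  row1 ← row1 − (-1)·row0  ⇒  L[1][0]=-1, U row1=(0, 3, 4)
  row2 ← row2 − (-4)·row0  ⇒  L[2][0]=-4, U row2=(0, -9, -16)

L[2][0] = -4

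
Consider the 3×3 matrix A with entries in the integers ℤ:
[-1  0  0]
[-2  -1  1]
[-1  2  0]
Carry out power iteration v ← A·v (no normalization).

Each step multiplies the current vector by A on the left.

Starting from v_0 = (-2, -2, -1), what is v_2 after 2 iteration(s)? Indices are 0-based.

v_2 = (-2, -11, 8)

v_0 = (-2, -2, -1).
v_1 = A·v_0 = (2, 5, -2).
v_2 = A·v_1 = (-2, -11, 8).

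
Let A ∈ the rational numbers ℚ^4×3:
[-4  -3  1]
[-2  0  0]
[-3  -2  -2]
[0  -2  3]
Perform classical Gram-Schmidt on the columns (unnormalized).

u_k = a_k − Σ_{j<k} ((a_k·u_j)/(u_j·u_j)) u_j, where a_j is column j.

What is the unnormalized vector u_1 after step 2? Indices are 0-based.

u_1 = (-15/29, 36/29, -4/29, -2)

Step 1: u_0 = a_0 = (-4, -2, -3, 0).
Step 2: u_1 = a_1 − (18/29)·u_0 = (-15/29, 36/29, -4/29, -2).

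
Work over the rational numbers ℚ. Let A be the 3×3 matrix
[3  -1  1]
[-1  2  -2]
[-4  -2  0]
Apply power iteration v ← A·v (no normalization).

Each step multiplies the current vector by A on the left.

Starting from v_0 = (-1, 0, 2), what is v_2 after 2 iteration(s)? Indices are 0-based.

v_0 = (-1, 0, 2).
v_1 = A·v_0 = (-1, -3, 4).
v_2 = A·v_1 = (4, -13, 10).

v_2 = (4, -13, 10)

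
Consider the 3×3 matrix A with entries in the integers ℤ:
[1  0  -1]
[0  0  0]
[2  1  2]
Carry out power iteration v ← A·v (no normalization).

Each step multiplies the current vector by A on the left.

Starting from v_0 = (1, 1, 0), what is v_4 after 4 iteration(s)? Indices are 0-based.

v_4 = (-22, 0, 4)

v_0 = (1, 1, 0).
v_1 = A·v_0 = (1, 0, 3).
v_2 = A·v_1 = (-2, 0, 8).
v_3 = A·v_2 = (-10, 0, 12).
v_4 = A·v_3 = (-22, 0, 4).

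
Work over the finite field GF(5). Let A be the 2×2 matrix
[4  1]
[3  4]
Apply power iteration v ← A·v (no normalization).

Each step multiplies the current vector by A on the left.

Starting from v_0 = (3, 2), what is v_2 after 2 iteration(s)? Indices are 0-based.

v_2 = (3, 0)

v_0 = (3, 2).
v_1 = A·v_0 = (4, 2).
v_2 = A·v_1 = (3, 0).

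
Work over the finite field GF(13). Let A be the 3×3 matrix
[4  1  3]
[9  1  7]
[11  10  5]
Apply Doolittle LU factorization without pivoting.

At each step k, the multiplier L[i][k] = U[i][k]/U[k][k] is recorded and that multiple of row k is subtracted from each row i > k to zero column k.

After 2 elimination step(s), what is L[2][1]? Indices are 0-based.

Step 1: pivot at (0,0) is 4.
  row1 ← row1 − (12)·row0  ⇒  L[1][0]=12, U row1=(0, 2, 10)
  row2 ← row2 − (6)·row0  ⇒  L[2][0]=6, U row2=(0, 4, 0)
Step 2: pivot at (1,1) is 2.
  row2 ← row2 − (2)·row1  ⇒  L[2][1]=2, U row2=(0, 0, 6)

L[2][1] = 2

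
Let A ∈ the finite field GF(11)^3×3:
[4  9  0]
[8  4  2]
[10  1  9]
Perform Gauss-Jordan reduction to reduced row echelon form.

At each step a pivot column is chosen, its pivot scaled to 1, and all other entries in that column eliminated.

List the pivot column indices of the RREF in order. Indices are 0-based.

pivot columns: 0, 1, 2

pivot(0,0)=4: scale R0 → (1, 5, 0)
  clear (1,0): R1 −= (8)R0 → (0, 8, 2)
  clear (2,0): R2 −= (10)R0 → (0, 6, 9)
pivot(1,1)=8: scale R1 → (0, 1, 3)
  clear (0,1): R0 −= (5)R1 → (1, 0, 7)
  clear (2,1): R2 −= (6)R1 → (0, 0, 2)
pivot(2,2)=2: scale R2 → (0, 0, 1)
  clear (0,2): R0 −= (7)R2 → (1, 0, 0)
  clear (1,2): R1 −= (3)R2 → (0, 1, 0)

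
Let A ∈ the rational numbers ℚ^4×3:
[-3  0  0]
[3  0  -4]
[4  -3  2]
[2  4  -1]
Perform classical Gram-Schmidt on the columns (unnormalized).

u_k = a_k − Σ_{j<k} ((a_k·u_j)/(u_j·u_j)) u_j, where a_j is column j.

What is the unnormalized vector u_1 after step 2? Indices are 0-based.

Step 1: u_0 = a_0 = (-3, 3, 4, 2).
Step 2: u_1 = a_1 − (-2/19)·u_0 = (-6/19, 6/19, -49/19, 80/19).

u_1 = (-6/19, 6/19, -49/19, 80/19)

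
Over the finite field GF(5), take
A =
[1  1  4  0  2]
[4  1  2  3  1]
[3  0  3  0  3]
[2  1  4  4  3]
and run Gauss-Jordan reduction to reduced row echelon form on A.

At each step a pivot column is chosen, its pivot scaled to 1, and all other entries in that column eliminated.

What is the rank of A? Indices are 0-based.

rank = 4

[1] R0 /= 1  ⇒  (1, 1, 4, 0, 2)
     R1 -= 4·R0  ⇒  (0, 2, 1, 3, 3)
     R2 -= 3·R0  ⇒  (0, 2, 1, 0, 2)
     R3 -= 2·R0  ⇒  (0, 4, 1, 4, 4)
[2] R1 /= 2  ⇒  (0, 1, 3, 4, 4)
     R0 -= 1·R1  ⇒  (1, 0, 1, 1, 3)
     R2 -= 2·R1  ⇒  (0, 0, 0, 2, 4)
     R3 -= 4·R1  ⇒  (0, 0, 4, 3, 3)
[3] R2 <-> R3
[3] R2 /= 4  ⇒  (0, 0, 1, 2, 2)
     R0 -= 1·R2  ⇒  (1, 0, 0, 4, 1)
     R1 -= 3·R2  ⇒  (0, 1, 0, 3, 3)
[4] R3 /= 2  ⇒  (0, 0, 0, 1, 2)
     R0 -= 4·R3  ⇒  (1, 0, 0, 0, 3)
     R1 -= 3·R3  ⇒  (0, 1, 0, 0, 2)
     R2 -= 2·R3  ⇒  (0, 0, 1, 0, 3)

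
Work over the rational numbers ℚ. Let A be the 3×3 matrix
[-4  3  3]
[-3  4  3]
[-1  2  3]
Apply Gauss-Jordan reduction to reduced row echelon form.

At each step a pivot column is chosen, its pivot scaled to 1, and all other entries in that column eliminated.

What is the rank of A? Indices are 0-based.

rank = 3

[1] R0 /= -4  ⇒  (1, -3/4, -3/4)
     R1 -= -3·R0  ⇒  (0, 7/4, 3/4)
     R2 -= -1·R0  ⇒  (0, 5/4, 9/4)
[2] R1 /= 7/4  ⇒  (0, 1, 3/7)
     R0 -= -3/4·R1  ⇒  (1, 0, -3/7)
     R2 -= 5/4·R1  ⇒  (0, 0, 12/7)
[3] R2 /= 12/7  ⇒  (0, 0, 1)
     R0 -= -3/7·R2  ⇒  (1, 0, 0)
     R1 -= 3/7·R2  ⇒  (0, 1, 0)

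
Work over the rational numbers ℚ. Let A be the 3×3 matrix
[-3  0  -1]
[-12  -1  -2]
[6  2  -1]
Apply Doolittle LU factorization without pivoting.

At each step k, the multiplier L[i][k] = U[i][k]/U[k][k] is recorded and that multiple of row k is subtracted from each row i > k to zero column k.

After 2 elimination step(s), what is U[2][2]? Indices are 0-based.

k=0: U[0][0]=-3
  eliminate (1,0): mult=4, new row 1: (0, -1, 2); set L[1][0]=4
  eliminate (2,0): mult=-2, new row 2: (0, 2, -3); set L[2][0]=-2
k=1: U[1][1]=-1
  eliminate (2,1): mult=-2, new row 2: (0, 0, 1); set L[2][1]=-2

U[2][2] = 1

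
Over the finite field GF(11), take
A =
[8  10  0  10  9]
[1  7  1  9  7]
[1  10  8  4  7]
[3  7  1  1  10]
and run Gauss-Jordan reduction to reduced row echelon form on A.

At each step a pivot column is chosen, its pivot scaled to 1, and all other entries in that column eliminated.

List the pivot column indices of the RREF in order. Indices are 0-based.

[1] R0 /= 8  ⇒  (1, 4, 0, 4, 8)
     R1 -= 1·R0  ⇒  (0, 3, 1, 5, 10)
     R2 -= 1·R0  ⇒  (0, 6, 8, 0, 10)
     R3 -= 3·R0  ⇒  (0, 6, 1, 0, 8)
[2] R1 /= 3  ⇒  (0, 1, 4, 9, 7)
     R0 -= 4·R1  ⇒  (1, 0, 6, 1, 2)
     R2 -= 6·R1  ⇒  (0, 0, 6, 1, 1)
     R3 -= 6·R1  ⇒  (0, 0, 10, 1, 10)
[3] R2 /= 6  ⇒  (0, 0, 1, 2, 2)
     R0 -= 6·R2  ⇒  (1, 0, 0, 0, 1)
     R1 -= 4·R2  ⇒  (0, 1, 0, 1, 10)
     R3 -= 10·R2  ⇒  (0, 0, 0, 3, 1)
[4] R3 /= 3  ⇒  (0, 0, 0, 1, 4)
     R1 -= 1·R3  ⇒  (0, 1, 0, 0, 6)
     R2 -= 2·R3  ⇒  (0, 0, 1, 0, 5)

pivot columns: 0, 1, 2, 3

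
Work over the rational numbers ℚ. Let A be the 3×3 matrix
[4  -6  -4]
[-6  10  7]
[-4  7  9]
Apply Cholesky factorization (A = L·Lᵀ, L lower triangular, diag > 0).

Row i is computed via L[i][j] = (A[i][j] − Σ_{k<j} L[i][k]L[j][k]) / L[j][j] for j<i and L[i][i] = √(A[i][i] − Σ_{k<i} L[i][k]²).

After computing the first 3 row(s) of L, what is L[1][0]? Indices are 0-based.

L[1][0] = -3

Step 1: L[0][0] = √(4) = 2.
  L[1][0] = (-6) / L[0][0] = -3.
Step 2: L[1][1] = √(1) = 1.
  L[2][0] = (-4) / L[0][0] = -2.
  L[2][1] = (1) / L[1][1] = 1.
Step 3: L[2][2] = √(4) = 2.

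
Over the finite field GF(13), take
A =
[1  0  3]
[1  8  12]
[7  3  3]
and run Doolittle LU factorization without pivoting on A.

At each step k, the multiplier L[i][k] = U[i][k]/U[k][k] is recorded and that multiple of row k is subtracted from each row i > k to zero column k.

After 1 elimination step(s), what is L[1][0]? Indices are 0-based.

L[1][0] = 1

[col 0] pivot 1
  R1 -= 1*R0 → (0, 8, 9)  (L[1][0] := 1)
  R2 -= 7*R0 → (0, 3, 8)  (L[2][0] := 7)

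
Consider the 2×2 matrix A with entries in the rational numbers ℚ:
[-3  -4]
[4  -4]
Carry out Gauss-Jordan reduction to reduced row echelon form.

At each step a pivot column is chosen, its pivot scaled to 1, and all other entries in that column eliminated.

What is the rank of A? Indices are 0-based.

pivot(0,0)=-3: scale R0 → (1, 4/3)
  clear (1,0): R1 −= (4)R0 → (0, -28/3)
pivot(1,1)=-28/3: scale R1 → (0, 1)
  clear (0,1): R0 −= (4/3)R1 → (1, 0)

rank = 2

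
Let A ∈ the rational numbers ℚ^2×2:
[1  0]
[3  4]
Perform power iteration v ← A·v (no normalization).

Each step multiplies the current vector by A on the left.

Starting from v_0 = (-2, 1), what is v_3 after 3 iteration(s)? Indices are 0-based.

v_0 = (-2, 1).
v_1 = A·v_0 = (-2, -2).
v_2 = A·v_1 = (-2, -14).
v_3 = A·v_2 = (-2, -62).

v_3 = (-2, -62)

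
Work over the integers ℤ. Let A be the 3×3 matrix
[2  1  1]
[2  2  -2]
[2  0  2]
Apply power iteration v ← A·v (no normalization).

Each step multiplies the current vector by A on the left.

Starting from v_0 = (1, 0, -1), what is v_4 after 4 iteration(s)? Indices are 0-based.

v_4 = (92, 72, 80)

v_0 = (1, 0, -1).
v_1 = A·v_0 = (1, 4, 0).
v_2 = A·v_1 = (6, 10, 2).
v_3 = A·v_2 = (24, 28, 16).
v_4 = A·v_3 = (92, 72, 80).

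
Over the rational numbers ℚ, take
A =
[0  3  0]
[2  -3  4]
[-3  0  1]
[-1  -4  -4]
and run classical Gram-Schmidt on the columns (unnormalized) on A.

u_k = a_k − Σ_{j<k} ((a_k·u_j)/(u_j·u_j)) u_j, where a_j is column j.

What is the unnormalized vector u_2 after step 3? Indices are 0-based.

Step 1: u_0 = a_0 = (0, 2, -3, -1).
Step 2: u_1 = a_1 − (-1/7)·u_0 = (3, -19/7, -3/7, -29/7).
Step 3: u_2 = a_2 − (9/14)·u_0 − (37/236)·u_1 = (-111/236, 741/236, 707/236, -639/236).

u_2 = (-111/236, 741/236, 707/236, -639/236)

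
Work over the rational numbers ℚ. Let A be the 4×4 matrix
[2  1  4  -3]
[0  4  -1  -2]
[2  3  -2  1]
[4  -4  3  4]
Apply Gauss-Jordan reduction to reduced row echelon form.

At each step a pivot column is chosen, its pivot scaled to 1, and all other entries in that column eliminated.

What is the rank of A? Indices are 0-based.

rank = 4

step 1: normalize row 0 (÷2) = (1, 1/2, 2, -3/2)
  row 2: subtract 2×row0 = (0, 2, -6, 4)
  row 3: subtract 4×row0 = (0, -6, -5, 10)
step 2: normalize row 1 (÷4) = (0, 1, -1/4, -1/2)
  row 0: subtract 1/2×row1 = (1, 0, 17/8, -5/4)
  row 2: subtract 2×row1 = (0, 0, -11/2, 5)
  row 3: subtract -6×row1 = (0, 0, -13/2, 7)
step 3: normalize row 2 (÷-11/2) = (0, 0, 1, -10/11)
  row 0: subtract 17/8×row2 = (1, 0, 0, 15/22)
  row 1: subtract -1/4×row2 = (0, 1, 0, -8/11)
  row 3: subtract -13/2×row2 = (0, 0, 0, 12/11)
step 4: normalize row 3 (÷12/11) = (0, 0, 0, 1)
  row 0: subtract 15/22×row3 = (1, 0, 0, 0)
  row 1: subtract -8/11×row3 = (0, 1, 0, 0)
  row 2: subtract -10/11×row3 = (0, 0, 1, 0)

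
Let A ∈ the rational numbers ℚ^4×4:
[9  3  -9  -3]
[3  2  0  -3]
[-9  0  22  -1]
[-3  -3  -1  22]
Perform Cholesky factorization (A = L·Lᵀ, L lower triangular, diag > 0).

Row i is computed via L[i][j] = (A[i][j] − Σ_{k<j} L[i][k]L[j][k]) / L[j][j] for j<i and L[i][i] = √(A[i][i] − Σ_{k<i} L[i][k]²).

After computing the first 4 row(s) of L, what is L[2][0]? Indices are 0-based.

L[2][0] = -3

Step 1: L[0][0] = √(9) = 3.
  L[1][0] = (3) / L[0][0] = 1.
Step 2: L[1][1] = √(1) = 1.
  L[2][0] = (-9) / L[0][0] = -3.
  L[2][1] = (3) / L[1][1] = 3.
Step 3: L[2][2] = √(4) = 2.
  L[3][0] = (-3) / L[0][0] = -1.
  L[3][1] = (-2) / L[1][1] = -2.
  L[3][2] = (2) / L[2][2] = 1.
Step 4: L[3][3] = √(16) = 4.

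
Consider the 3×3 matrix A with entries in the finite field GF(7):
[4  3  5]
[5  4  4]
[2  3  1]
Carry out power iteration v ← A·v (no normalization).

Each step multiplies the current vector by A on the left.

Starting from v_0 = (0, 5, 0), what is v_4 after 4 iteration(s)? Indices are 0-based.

v_0 = (0, 5, 0).
v_1 = A·v_0 = (1, 6, 1).
v_2 = A·v_1 = (6, 5, 0).
v_3 = A·v_2 = (4, 1, 6).
v_4 = A·v_3 = (0, 6, 3).

v_4 = (0, 6, 3)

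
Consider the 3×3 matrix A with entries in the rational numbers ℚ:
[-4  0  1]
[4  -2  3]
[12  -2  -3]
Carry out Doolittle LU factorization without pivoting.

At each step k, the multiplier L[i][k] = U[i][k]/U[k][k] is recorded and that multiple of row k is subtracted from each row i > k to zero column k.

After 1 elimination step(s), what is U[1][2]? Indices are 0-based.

Step 1: pivot at (0,0) is -4.
  row1 ← row1 − (-1)·row0  ⇒  L[1][0]=-1, U row1=(0, -2, 4)
  row2 ← row2 − (-3)·row0  ⇒  L[2][0]=-3, U row2=(0, -2, 0)

U[1][2] = 4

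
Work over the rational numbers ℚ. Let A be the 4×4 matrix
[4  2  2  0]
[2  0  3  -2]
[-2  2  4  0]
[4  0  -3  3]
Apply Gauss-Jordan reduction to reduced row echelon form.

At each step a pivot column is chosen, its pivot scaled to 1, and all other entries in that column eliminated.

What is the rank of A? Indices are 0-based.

[1] R0 /= 4  ⇒  (1, 1/2, 1/2, 0)
     R1 -= 2·R0  ⇒  (0, -1, 2, -2)
     R2 -= -2·R0  ⇒  (0, 3, 5, 0)
     R3 -= 4·R0  ⇒  (0, -2, -5, 3)
[2] R1 /= -1  ⇒  (0, 1, -2, 2)
     R0 -= 1/2·R1  ⇒  (1, 0, 3/2, -1)
     R2 -= 3·R1  ⇒  (0, 0, 11, -6)
     R3 -= -2·R1  ⇒  (0, 0, -9, 7)
[3] R2 /= 11  ⇒  (0, 0, 1, -6/11)
     R0 -= 3/2·R2  ⇒  (1, 0, 0, -2/11)
     R1 -= -2·R2  ⇒  (0, 1, 0, 10/11)
     R3 -= -9·R2  ⇒  (0, 0, 0, 23/11)
[4] R3 /= 23/11  ⇒  (0, 0, 0, 1)
     R0 -= -2/11·R3  ⇒  (1, 0, 0, 0)
     R1 -= 10/11·R3  ⇒  (0, 1, 0, 0)
     R2 -= -6/11·R3  ⇒  (0, 0, 1, 0)

rank = 4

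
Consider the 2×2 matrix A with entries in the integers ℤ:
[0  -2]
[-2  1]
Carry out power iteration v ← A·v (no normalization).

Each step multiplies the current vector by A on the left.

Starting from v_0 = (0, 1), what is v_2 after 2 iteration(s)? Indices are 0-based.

v_2 = (-2, 5)

v_0 = (0, 1).
v_1 = A·v_0 = (-2, 1).
v_2 = A·v_1 = (-2, 5).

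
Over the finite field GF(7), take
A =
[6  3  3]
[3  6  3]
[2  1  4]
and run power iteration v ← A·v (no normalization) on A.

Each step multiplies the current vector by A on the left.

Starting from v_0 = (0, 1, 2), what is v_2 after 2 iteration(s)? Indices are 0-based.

v_2 = (5, 0, 3)

v_0 = (0, 1, 2).
v_1 = A·v_0 = (2, 5, 2).
v_2 = A·v_1 = (5, 0, 3).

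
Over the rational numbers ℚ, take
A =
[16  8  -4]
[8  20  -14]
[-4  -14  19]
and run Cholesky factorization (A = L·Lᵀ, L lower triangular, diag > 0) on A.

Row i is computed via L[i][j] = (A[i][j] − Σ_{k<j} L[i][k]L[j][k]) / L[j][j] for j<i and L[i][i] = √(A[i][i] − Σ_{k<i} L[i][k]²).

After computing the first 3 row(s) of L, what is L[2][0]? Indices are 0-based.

Step 1: L[0][0] = √(16) = 4.
  L[1][0] = (8) / L[0][0] = 2.
Step 2: L[1][1] = √(16) = 4.
  L[2][0] = (-4) / L[0][0] = -1.
  L[2][1] = (-12) / L[1][1] = -3.
Step 3: L[2][2] = √(9) = 3.

L[2][0] = -1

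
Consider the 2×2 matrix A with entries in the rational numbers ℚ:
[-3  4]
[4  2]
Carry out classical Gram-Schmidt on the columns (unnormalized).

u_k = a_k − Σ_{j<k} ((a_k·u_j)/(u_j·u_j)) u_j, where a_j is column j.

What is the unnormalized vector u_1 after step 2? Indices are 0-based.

Step 1: u_0 = a_0 = (-3, 4).
Step 2: u_1 = a_1 − (-4/25)·u_0 = (88/25, 66/25).

u_1 = (88/25, 66/25)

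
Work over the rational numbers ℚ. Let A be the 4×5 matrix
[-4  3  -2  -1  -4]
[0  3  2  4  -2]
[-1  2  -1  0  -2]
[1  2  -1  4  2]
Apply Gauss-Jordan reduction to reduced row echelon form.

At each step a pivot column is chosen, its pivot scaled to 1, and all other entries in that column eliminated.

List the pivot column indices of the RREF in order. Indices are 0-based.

[1] R0 /= -4  ⇒  (1, -3/4, 1/2, 1/4, 1)
     R2 -= -1·R0  ⇒  (0, 5/4, -1/2, 1/4, -1)
     R3 -= 1·R0  ⇒  (0, 11/4, -3/2, 15/4, 1)
[2] R1 /= 3  ⇒  (0, 1, 2/3, 4/3, -2/3)
     R0 -= -3/4·R1  ⇒  (1, 0, 1, 5/4, 1/2)
     R2 -= 5/4·R1  ⇒  (0, 0, -4/3, -17/12, -1/6)
     R3 -= 11/4·R1  ⇒  (0, 0, -10/3, 1/12, 17/6)
[3] R2 /= -4/3  ⇒  (0, 0, 1, 17/16, 1/8)
     R0 -= 1·R2  ⇒  (1, 0, 0, 3/16, 3/8)
     R1 -= 2/3·R2  ⇒  (0, 1, 0, 5/8, -3/4)
     R3 -= -10/3·R2  ⇒  (0, 0, 0, 29/8, 13/4)
[4] R3 /= 29/8  ⇒  (0, 0, 0, 1, 26/29)
     R0 -= 3/16·R3  ⇒  (1, 0, 0, 0, 6/29)
     R1 -= 5/8·R3  ⇒  (0, 1, 0, 0, -38/29)
     R2 -= 17/16·R3  ⇒  (0, 0, 1, 0, -24/29)

pivot columns: 0, 1, 2, 3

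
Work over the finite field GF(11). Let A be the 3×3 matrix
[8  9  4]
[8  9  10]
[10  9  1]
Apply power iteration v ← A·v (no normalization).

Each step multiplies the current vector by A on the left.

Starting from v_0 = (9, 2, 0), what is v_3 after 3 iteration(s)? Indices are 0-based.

v_3 = (5, 1, 4)

v_0 = (9, 2, 0).
v_1 = A·v_0 = (2, 2, 9).
v_2 = A·v_1 = (4, 3, 3).
v_3 = A·v_2 = (5, 1, 4).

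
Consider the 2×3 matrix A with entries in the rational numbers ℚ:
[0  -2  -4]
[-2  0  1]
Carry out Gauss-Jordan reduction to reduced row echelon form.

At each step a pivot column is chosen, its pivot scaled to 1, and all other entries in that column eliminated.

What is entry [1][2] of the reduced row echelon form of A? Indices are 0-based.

pivot(0,0): swap R0↔R1
pivot(0,0)=-2: scale R0 → (1, 0, -1/2)
pivot(1,1)=-2: scale R1 → (0, 1, 2)

M[1][2] = 2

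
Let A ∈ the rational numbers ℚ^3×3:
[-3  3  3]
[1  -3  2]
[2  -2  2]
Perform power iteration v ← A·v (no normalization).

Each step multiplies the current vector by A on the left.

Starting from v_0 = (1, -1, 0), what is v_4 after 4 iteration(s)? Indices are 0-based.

v_4 = (960, -176, -320)

v_0 = (1, -1, 0).
v_1 = A·v_0 = (-6, 4, 4).
v_2 = A·v_1 = (42, -10, -12).
v_3 = A·v_2 = (-192, 48, 80).
v_4 = A·v_3 = (960, -176, -320).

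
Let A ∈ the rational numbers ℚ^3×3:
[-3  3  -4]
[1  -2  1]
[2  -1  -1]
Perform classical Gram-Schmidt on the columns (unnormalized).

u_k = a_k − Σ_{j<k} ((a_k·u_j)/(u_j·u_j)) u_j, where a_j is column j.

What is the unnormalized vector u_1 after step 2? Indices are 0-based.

u_1 = (3/14, -15/14, 6/7)

Step 1: u_0 = a_0 = (-3, 1, 2).
Step 2: u_1 = a_1 − (-13/14)·u_0 = (3/14, -15/14, 6/7).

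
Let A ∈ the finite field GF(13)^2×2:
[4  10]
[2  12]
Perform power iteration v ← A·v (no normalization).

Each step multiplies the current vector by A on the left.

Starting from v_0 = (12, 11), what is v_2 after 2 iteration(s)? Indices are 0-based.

v_2 = (8, 4)

v_0 = (12, 11).
v_1 = A·v_0 = (2, 0).
v_2 = A·v_1 = (8, 4).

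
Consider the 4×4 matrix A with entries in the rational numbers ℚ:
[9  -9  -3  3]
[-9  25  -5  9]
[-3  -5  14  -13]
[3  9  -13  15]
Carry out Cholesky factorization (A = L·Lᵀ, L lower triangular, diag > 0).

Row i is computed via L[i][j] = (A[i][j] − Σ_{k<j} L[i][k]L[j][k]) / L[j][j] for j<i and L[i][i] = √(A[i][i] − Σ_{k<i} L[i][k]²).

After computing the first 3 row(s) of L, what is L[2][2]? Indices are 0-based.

Step 1: L[0][0] = √(9) = 3.
  L[1][0] = (-9) / L[0][0] = -3.
Step 2: L[1][1] = √(16) = 4.
  L[2][0] = (-3) / L[0][0] = -1.
  L[2][1] = (-8) / L[1][1] = -2.
Step 3: L[2][2] = √(9) = 3.

L[2][2] = 3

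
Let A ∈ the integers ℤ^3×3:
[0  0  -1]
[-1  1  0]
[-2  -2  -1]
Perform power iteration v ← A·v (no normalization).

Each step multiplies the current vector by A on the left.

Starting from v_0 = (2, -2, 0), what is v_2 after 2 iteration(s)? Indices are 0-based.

v_2 = (0, -4, 8)

v_0 = (2, -2, 0).
v_1 = A·v_0 = (0, -4, 0).
v_2 = A·v_1 = (0, -4, 8).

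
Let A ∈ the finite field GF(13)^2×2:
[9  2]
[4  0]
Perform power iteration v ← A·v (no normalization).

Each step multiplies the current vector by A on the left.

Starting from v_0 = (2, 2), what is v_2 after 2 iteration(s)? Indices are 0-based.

v_2 = (6, 10)

v_0 = (2, 2).
v_1 = A·v_0 = (9, 8).
v_2 = A·v_1 = (6, 10).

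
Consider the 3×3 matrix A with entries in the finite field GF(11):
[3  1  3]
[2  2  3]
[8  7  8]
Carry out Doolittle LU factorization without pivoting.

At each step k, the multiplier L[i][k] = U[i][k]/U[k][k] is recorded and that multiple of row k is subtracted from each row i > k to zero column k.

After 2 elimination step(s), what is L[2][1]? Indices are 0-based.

L[2][1] = 6

[col 0] pivot 3
  R1 -= 8*R0 → (0, 5, 1)  (L[1][0] := 8)
  R2 -= 10*R0 → (0, 8, 0)  (L[2][0] := 10)
[col 1] pivot 5
  R2 -= 6*R1 → (0, 0, 5)  (L[2][1] := 6)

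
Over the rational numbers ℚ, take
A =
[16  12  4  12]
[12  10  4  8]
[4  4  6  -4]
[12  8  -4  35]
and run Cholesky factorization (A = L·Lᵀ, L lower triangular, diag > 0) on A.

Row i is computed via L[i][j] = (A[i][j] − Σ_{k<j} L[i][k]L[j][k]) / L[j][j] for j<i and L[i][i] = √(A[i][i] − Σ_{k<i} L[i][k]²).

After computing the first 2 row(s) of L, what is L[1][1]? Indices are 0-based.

Step 1: L[0][0] = √(16) = 4.
  L[1][0] = (12) / L[0][0] = 3.
Step 2: L[1][1] = √(1) = 1.

L[1][1] = 1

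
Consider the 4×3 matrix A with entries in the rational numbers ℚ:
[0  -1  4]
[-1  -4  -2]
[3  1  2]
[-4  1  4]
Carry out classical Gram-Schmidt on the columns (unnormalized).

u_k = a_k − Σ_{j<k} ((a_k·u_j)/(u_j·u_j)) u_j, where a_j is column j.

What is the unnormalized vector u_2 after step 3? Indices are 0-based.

Step 1: u_0 = a_0 = (0, -1, 3, -4).
Step 2: u_1 = a_1 − (3/26)·u_0 = (-1, -101/26, 17/26, 19/13).
Step 3: u_2 = a_2 − (-4/13)·u_0 − (284/485)·u_1 = (2224/485, -16/485, 1232/485, 928/485).

u_2 = (2224/485, -16/485, 1232/485, 928/485)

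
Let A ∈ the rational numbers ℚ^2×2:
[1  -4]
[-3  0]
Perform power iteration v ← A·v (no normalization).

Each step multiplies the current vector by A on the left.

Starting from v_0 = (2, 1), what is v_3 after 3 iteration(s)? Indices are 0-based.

v_3 = (-2, -66)

v_0 = (2, 1).
v_1 = A·v_0 = (-2, -6).
v_2 = A·v_1 = (22, 6).
v_3 = A·v_2 = (-2, -66).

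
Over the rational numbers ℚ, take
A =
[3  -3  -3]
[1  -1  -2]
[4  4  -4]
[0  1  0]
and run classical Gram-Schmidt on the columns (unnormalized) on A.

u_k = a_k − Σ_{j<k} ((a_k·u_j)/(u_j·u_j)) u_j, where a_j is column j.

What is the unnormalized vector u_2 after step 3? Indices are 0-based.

u_2 = (65/222, -601/666, 2/333, -16/333)

Step 1: u_0 = a_0 = (3, 1, 4, 0).
Step 2: u_1 = a_1 − (3/13)·u_0 = (-48/13, -16/13, 40/13, 1).
Step 3: u_2 = a_2 − (-27/26)·u_0 − (16/333)·u_1 = (65/222, -601/666, 2/333, -16/333).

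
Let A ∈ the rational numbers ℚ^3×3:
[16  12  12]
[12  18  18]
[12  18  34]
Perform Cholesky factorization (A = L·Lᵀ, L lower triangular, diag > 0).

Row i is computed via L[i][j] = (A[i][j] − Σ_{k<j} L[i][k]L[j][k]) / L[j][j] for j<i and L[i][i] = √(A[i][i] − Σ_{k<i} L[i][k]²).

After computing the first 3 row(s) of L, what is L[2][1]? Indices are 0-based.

Step 1: L[0][0] = √(16) = 4.
  L[1][0] = (12) / L[0][0] = 3.
Step 2: L[1][1] = √(9) = 3.
  L[2][0] = (12) / L[0][0] = 3.
  L[2][1] = (9) / L[1][1] = 3.
Step 3: L[2][2] = √(16) = 4.

L[2][1] = 3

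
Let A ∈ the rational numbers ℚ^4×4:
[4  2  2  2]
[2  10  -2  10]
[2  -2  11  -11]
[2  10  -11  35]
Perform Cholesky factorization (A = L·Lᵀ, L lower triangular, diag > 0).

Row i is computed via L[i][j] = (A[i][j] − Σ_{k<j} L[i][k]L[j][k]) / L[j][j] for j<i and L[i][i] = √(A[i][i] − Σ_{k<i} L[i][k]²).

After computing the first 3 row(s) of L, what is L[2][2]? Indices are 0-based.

L[2][2] = 3

Step 1: L[0][0] = √(4) = 2.
  L[1][0] = (2) / L[0][0] = 1.
Step 2: L[1][1] = √(9) = 3.
  L[2][0] = (2) / L[0][0] = 1.
  L[2][1] = (-3) / L[1][1] = -1.
Step 3: L[2][2] = √(9) = 3.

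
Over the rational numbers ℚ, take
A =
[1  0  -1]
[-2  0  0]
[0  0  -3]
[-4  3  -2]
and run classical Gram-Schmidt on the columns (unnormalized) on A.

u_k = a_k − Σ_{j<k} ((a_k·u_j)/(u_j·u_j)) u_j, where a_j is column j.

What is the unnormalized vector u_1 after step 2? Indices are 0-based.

Step 1: u_0 = a_0 = (1, -2, 0, -4).
Step 2: u_1 = a_1 − (-4/7)·u_0 = (4/7, -8/7, 0, 5/7).

u_1 = (4/7, -8/7, 0, 5/7)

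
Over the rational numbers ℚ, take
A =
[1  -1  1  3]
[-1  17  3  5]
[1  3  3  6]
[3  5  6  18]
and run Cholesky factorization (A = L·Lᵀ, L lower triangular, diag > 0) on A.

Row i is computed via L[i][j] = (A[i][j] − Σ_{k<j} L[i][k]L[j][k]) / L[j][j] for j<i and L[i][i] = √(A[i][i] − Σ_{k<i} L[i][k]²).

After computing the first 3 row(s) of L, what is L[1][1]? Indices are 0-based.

Step 1: L[0][0] = √(1) = 1.
  L[1][0] = (-1) / L[0][0] = -1.
Step 2: L[1][1] = √(16) = 4.
  L[2][0] = (1) / L[0][0] = 1.
  L[2][1] = (4) / L[1][1] = 1.
Step 3: L[2][2] = √(1) = 1.

L[1][1] = 4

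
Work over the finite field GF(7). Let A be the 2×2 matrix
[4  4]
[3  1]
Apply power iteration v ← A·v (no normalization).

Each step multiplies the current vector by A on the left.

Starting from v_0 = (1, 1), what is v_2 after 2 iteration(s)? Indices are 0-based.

v_2 = (6, 0)

v_0 = (1, 1).
v_1 = A·v_0 = (1, 4).
v_2 = A·v_1 = (6, 0).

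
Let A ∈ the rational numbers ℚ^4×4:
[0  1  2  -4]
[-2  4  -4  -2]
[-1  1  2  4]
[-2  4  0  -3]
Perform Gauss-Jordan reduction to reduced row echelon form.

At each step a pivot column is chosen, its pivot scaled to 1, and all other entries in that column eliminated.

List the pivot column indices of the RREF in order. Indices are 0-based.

pivot(0,0): swap R0↔R1
pivot(0,0)=-2: scale R0 → (1, -2, 2, 1)
  clear (2,0): R2 −= (-1)R0 → (0, -1, 4, 5)
  clear (3,0): R3 −= (-2)R0 → (0, 0, 4, -1)
pivot(1,1)=1: scale R1 → (0, 1, 2, -4)
  clear (0,1): R0 −= (-2)R1 → (1, 0, 6, -7)
  clear (2,1): R2 −= (-1)R1 → (0, 0, 6, 1)
pivot(2,2)=6: scale R2 → (0, 0, 1, 1/6)
  clear (0,2): R0 −= (6)R2 → (1, 0, 0, -8)
  clear (1,2): R1 −= (2)R2 → (0, 1, 0, -13/3)
  clear (3,2): R3 −= (4)R2 → (0, 0, 0, -5/3)
pivot(3,3)=-5/3: scale R3 → (0, 0, 0, 1)
  clear (0,3): R0 −= (-8)R3 → (1, 0, 0, 0)
  clear (1,3): R1 −= (-13/3)R3 → (0, 1, 0, 0)
  clear (2,3): R2 −= (1/6)R3 → (0, 0, 1, 0)

pivot columns: 0, 1, 2, 3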